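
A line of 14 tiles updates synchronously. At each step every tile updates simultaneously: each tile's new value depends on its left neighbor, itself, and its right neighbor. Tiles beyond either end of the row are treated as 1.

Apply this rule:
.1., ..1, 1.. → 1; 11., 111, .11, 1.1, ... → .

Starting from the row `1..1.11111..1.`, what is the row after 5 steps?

...1.1..1.1...

step 1: .111......111.
step 2: ....1....1....
step 3: 1..111..111..1
step 4: .11...11...11.
step 5: ...1.1..1.1...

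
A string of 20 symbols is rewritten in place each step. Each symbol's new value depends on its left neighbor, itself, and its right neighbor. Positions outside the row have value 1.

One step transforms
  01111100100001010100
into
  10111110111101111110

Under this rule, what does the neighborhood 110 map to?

1

At position 5 the neighborhood is 110; the next row has 1 there.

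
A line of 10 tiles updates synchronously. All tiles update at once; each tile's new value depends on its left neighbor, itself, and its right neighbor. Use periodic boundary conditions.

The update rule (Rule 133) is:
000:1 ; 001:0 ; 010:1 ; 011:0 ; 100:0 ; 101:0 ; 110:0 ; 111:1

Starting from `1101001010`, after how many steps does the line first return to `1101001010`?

2

step 1: 0001001010
step 2: 1101001010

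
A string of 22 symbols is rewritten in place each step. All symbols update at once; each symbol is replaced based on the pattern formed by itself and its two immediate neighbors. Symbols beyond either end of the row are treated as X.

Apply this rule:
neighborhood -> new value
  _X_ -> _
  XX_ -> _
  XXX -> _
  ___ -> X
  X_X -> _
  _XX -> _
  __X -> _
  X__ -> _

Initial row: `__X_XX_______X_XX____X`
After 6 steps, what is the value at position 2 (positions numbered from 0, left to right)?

_______XXXXX______XX__
_XXXXX_______XXXX_____
_______XXXXX______XXX_
_XXXXX_______XXXX_____  (repeats step 2; period 2)
step 6: _XXXXX_______XXXX_____
position 2 holds X

X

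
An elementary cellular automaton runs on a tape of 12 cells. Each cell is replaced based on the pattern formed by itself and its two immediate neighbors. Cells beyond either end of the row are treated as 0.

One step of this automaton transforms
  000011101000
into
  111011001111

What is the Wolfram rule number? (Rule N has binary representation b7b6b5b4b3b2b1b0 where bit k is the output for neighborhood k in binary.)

157

position 5: 111 → 1  (bit 7 = 1)
position 6: 110 → 0  (bit 6 = 0)
position 7: 101 → 0  (bit 5 = 0)
position 9: 100 → 1  (bit 4 = 1)
position 4: 011 → 1  (bit 3 = 1)
position 8: 010 → 1  (bit 2 = 1)
position 3: 001 → 0  (bit 1 = 0)
position 0: 000 → 1  (bit 0 = 1)
bits b7..b0 = 10011101 = 157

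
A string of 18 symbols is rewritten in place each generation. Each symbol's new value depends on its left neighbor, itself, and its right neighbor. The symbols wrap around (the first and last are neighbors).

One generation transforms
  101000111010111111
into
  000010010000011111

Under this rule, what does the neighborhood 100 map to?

At position 3 the neighborhood is 100; the next row has 0 there.

0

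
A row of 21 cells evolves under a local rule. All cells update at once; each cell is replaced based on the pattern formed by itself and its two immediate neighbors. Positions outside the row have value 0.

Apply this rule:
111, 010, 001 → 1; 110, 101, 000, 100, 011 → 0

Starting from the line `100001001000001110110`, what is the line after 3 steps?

step 1: 100011011000010100000
step 2: 100100000000110100000
step 3: 101100000001000100000

101100000001000100000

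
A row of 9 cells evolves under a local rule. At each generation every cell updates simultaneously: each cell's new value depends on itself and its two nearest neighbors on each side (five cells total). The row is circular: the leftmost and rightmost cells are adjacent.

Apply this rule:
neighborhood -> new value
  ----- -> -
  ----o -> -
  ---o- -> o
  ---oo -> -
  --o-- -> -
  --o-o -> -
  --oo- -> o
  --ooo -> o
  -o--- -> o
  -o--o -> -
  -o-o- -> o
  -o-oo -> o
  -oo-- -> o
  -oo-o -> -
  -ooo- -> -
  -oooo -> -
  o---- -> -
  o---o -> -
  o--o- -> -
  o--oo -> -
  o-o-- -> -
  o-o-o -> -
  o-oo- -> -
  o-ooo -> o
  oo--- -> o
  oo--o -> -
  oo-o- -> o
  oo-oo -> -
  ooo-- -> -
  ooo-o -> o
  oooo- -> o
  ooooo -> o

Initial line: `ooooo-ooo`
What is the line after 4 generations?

ooooo-o-o
-ooooo-oo
-o-ooo---
o-oo--o--

o-oo--o--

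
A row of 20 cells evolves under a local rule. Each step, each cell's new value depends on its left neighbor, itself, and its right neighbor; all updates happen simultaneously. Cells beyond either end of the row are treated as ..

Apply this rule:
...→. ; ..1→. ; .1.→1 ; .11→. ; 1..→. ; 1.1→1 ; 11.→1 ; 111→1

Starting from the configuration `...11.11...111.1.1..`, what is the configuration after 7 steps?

.......1.........1..

step 1: ....11.1....111111..
step 2: .....111.....11111..
step 3: ......11......1111..
step 4: .......1.......111..
step 5: .......1........11..
step 6: .......1.........1..
step 7: .......1.........1..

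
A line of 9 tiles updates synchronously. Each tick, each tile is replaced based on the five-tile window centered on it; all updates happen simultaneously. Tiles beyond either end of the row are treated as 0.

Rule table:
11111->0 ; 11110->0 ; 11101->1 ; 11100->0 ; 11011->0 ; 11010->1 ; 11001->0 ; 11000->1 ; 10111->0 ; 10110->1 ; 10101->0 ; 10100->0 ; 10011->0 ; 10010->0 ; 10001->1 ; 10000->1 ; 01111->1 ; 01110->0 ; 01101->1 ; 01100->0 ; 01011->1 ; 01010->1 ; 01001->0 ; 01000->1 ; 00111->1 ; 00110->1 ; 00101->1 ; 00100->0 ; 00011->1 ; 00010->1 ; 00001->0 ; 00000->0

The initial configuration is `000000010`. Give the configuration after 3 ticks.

000011001

000000101
000001110
000011001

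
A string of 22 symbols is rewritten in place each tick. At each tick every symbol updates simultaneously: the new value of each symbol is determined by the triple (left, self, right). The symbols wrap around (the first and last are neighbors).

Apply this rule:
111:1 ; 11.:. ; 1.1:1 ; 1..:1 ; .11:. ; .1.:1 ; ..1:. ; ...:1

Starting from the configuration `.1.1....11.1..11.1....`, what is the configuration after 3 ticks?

11.11.1..1.11..1..11.1

.111111...111...111111
1.1111.11..1.11..1111.
11.11.1..1.11..1..11.1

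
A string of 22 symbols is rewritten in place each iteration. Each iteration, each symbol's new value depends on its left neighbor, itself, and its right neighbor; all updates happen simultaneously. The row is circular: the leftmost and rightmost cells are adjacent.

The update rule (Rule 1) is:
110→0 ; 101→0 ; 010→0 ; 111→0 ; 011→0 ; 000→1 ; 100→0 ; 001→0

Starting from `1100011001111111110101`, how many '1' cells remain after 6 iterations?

19

0001000000000000000000
1100011111111111111111
0001000000000000000000  (repeats iteration 1; period 2)
iteration 6: 1100011111111111111111
count of 1: 19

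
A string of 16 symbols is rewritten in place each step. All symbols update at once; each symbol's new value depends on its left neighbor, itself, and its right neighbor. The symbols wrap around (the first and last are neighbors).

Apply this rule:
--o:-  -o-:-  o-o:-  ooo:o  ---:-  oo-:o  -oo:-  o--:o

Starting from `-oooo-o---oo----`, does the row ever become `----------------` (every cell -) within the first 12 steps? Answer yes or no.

no

--ooo--o---oo---
---ooo--o---oo--
----ooo--o---oo-
-----ooo--o---oo
o-----ooo--o---o
oo-----ooo--o---
-oo-----ooo--o--
--oo-----ooo--o-
---oo-----ooo--o
o---oo-----ooo--
-o---oo-----ooo-
--o---oo-----ooo
step 12 is --o---oo-----ooo, still not uniform -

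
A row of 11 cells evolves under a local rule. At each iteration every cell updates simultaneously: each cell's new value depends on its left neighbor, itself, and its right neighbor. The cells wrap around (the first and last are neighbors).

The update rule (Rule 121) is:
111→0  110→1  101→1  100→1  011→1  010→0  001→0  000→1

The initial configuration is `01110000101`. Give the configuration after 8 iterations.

11011110010
11110011001
00011011101
11011110110
11110011111
00011010000
11011101111
01110111000

01110111000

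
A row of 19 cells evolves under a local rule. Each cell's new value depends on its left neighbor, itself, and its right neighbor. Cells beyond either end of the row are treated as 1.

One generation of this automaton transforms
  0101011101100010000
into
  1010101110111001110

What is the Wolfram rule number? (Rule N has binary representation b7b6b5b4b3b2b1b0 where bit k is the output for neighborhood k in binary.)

position 6: 111 → 1  (bit 7 = 1)
position 7: 110 → 1  (bit 6 = 1)
position 0: 101 → 1  (bit 5 = 1)
position 11: 100 → 1  (bit 4 = 1)
position 5: 011 → 0  (bit 3 = 0)
position 1: 010 → 0  (bit 2 = 0)
position 13: 001 → 0  (bit 1 = 0)
position 12: 000 → 1  (bit 0 = 1)
bits b7..b0 = 11110001 = 241

241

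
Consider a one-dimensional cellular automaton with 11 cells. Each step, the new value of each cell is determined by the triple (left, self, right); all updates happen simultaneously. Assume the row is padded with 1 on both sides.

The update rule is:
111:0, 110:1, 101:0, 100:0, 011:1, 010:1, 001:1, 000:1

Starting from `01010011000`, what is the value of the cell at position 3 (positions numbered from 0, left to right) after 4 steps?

1

step 1: 01010111011
step 2: 01010101010
step 3: 01010101010  (fixed point — unchanged through step 4)
position 3 holds 1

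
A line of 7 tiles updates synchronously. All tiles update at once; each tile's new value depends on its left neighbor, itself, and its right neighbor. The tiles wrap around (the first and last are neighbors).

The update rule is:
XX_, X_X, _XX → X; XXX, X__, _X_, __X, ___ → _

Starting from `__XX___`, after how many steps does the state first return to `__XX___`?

1

__XX___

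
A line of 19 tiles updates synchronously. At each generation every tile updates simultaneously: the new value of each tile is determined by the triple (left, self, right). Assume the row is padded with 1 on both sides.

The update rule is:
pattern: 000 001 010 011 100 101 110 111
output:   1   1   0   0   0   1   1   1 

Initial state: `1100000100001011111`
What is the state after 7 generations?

generation 1: 1101111001110101111
generation 2: 1110111010111010111
generation 3: 1111011101011101011
generation 4: 1111101110101110101
generation 5: 1111110111010111010
generation 6: 1111111011101011101
generation 7: 1111111101110101110

1111111101110101110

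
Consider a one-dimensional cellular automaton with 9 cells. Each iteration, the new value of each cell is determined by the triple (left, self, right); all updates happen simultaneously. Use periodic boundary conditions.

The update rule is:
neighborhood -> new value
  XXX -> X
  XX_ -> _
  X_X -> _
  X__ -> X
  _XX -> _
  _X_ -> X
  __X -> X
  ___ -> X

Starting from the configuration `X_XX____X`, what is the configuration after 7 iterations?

XXX______

____XXXX_
XXXX_XX_X
XXX______
_X_XXXXXX
_X__XXXX_
XXXX_XX_X  (repeats iteration 2; period 4)
iteration 7: XXX______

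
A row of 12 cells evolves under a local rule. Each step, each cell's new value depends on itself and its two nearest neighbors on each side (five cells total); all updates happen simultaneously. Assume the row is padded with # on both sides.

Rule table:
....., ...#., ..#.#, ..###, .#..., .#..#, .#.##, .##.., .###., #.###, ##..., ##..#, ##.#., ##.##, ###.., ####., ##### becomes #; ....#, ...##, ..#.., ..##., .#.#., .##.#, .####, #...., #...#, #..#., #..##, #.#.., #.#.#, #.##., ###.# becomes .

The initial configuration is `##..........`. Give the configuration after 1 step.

###.######..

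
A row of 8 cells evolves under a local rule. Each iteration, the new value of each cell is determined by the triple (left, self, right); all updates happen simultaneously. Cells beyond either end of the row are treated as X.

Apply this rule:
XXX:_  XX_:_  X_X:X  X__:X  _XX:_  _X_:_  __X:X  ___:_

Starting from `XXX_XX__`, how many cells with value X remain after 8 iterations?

4

___X__XX
X_X_XX__
_X_X__XX
X_X_XX__  (repeats iteration 2; period 2)
iteration 8: X_X_XX__
count of X: 4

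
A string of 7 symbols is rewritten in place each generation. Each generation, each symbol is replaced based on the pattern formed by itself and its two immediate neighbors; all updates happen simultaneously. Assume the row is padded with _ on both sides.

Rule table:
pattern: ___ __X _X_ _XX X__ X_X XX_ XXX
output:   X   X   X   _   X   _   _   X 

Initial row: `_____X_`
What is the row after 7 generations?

X_XXX_X

XXXXXXX
_XXXXX_
X_XXX_X
X__X__X
XXXXXXX  (repeats generation 1; period 4)
generation 7: X_XXX_X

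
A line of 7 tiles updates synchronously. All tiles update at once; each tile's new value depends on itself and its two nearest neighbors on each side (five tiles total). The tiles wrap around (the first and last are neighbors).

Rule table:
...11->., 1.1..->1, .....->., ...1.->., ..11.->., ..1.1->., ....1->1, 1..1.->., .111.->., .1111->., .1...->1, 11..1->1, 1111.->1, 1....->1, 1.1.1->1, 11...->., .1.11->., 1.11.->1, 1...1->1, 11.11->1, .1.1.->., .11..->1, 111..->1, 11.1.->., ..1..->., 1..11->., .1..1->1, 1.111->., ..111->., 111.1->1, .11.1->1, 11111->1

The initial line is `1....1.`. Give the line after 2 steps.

..11.1.

1111...
..11.1.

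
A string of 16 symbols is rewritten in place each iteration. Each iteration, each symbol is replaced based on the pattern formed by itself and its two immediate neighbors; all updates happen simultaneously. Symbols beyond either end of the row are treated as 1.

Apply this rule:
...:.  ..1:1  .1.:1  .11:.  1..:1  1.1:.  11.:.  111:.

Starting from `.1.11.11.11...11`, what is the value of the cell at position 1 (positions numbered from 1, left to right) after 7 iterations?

.1.........1.1..
.11.......11.111
...1.....1......
1.111...111....1
.....1.1...1..1.
1...11.11.11111.
.1.1............
position 1 holds .

.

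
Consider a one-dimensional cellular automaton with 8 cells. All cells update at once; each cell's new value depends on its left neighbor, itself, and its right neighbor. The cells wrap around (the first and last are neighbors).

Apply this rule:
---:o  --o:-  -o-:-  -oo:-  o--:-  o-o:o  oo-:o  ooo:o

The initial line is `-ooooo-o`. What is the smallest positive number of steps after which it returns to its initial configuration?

8

o-ooooo-
-o-ooooo
o-o-oooo
oo-o-ooo
ooo-o-oo
oooo-o-o
ooooo-o-
-ooooo-o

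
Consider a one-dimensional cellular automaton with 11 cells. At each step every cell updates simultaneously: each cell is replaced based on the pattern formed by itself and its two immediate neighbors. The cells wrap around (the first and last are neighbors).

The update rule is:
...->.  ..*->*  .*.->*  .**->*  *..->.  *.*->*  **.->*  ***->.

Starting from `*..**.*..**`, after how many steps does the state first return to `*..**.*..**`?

7

*.*****.**.
***...*****
..*..**....
.**.***....
*****.*....
*...***...*
*..**.*..**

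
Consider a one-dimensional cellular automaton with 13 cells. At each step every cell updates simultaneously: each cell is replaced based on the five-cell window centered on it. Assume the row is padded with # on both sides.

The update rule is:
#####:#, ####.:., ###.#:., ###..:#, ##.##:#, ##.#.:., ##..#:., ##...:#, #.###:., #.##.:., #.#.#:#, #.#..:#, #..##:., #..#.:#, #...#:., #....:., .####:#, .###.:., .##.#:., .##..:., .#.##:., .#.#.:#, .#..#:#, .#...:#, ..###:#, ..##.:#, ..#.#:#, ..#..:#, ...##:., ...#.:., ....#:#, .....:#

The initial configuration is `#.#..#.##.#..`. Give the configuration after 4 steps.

..####....##.
..##.##.#.#.#
..#.#...###..
.#####..#.#..

.#####..#.#..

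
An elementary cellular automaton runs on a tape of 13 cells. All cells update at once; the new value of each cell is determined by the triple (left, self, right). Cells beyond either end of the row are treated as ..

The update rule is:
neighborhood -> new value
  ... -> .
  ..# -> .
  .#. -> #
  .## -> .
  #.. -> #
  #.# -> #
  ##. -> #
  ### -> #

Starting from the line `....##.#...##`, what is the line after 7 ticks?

...........##

.....####...#
......####..#
.......####.#
........#####
.........####
..........###
...........##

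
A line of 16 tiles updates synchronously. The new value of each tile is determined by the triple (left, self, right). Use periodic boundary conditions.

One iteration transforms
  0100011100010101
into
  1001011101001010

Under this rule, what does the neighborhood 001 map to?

0

At position 4 the neighborhood is 001; the next row has 0 there.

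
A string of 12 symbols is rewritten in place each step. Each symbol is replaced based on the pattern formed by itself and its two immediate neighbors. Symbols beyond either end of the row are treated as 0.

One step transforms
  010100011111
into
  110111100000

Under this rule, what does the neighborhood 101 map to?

0

At position 2 the neighborhood is 101; the next row has 0 there.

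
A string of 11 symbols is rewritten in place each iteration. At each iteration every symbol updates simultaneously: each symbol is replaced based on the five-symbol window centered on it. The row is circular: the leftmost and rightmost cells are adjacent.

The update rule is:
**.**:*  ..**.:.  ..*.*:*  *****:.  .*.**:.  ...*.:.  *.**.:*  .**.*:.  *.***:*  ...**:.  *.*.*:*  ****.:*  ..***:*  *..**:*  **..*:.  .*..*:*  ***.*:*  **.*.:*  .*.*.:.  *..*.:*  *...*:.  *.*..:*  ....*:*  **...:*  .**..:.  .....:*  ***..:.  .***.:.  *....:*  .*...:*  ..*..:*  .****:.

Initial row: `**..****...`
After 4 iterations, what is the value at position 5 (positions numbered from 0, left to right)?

...**.*.*..
**...**.***
*.*....**..
*.****....*
position 5 holds *

*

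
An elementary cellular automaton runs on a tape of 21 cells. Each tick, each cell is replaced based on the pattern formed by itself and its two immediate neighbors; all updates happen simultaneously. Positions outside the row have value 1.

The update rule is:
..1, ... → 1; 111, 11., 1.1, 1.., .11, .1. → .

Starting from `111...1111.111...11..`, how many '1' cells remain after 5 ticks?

....11.........11...1
.111...11111111...11.
.....11.........11...
.1111...11111111...11
......11.........11..
count of 1: 4

4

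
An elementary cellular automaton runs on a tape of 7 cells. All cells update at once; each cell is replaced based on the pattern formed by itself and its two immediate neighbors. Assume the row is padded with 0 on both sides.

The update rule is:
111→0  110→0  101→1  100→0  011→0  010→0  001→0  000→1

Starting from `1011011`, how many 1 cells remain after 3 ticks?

5

0100100
0000001
1111100
count of 1: 5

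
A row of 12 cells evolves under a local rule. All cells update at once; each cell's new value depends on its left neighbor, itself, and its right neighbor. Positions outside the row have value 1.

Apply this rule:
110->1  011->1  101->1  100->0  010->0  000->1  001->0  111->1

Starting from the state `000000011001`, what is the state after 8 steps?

111111111001

011111011001
111111111001
111111111001  (fixed point — unchanged through step 8)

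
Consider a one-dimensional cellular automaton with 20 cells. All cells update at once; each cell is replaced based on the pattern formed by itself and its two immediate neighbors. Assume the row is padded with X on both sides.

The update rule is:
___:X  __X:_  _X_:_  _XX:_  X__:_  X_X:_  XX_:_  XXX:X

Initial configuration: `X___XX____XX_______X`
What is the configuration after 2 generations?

__X____XX____XXXXX__
____XX____XX__XXX___

____XX____XX__XXX___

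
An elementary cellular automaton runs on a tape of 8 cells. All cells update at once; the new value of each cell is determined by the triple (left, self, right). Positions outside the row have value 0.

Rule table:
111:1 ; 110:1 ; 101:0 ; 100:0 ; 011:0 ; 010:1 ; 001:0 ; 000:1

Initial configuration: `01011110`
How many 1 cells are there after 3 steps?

3

step 1: 01001110
step 2: 01000110
step 3: 01010010
count of 1: 3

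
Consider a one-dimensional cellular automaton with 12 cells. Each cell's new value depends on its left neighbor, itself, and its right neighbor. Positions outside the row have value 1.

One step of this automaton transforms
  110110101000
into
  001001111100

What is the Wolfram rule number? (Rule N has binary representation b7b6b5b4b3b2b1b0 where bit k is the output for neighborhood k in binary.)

52

position 0: 111 → 0  (bit 7 = 0)
position 1: 110 → 0  (bit 6 = 0)
position 2: 101 → 1  (bit 5 = 1)
position 9: 100 → 1  (bit 4 = 1)
position 3: 011 → 0  (bit 3 = 0)
position 6: 010 → 1  (bit 2 = 1)
position 11: 001 → 0  (bit 1 = 0)
position 10: 000 → 0  (bit 0 = 0)
bits b7..b0 = 00110100 = 52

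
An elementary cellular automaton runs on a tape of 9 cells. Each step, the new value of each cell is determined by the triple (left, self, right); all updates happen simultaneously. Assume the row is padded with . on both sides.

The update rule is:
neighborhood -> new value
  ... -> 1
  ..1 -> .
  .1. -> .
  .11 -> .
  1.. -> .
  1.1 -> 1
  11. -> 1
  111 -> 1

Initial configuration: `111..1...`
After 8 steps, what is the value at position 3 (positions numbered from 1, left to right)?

step 1: .11....11
step 2: ..1.11..1
step 3: 1..1.1...
step 4: ....1..11
step 5: 111.....1
step 6: .11.111..
step 7: ..11.11.1
step 8: 1..11.11.
position 3 holds .

.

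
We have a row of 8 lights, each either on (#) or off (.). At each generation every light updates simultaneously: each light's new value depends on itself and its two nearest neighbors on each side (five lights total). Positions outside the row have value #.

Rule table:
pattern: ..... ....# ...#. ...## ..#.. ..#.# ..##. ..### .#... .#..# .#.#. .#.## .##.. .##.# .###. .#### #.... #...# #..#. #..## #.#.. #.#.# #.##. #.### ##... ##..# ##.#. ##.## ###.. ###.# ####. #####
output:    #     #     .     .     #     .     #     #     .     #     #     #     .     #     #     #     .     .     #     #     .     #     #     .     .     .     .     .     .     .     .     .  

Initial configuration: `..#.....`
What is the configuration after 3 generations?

..####..

generation 1: .##..##.
generation 2: .#..###.
generation 3: ..####..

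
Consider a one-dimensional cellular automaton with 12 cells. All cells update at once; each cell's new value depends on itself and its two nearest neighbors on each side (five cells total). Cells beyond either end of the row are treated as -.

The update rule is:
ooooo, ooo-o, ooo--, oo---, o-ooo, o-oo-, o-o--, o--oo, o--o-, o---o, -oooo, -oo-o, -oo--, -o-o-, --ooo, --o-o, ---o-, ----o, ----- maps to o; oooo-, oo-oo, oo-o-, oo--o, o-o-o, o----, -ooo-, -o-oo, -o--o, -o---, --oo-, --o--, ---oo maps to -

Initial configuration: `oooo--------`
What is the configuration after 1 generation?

oo-oo-oooooo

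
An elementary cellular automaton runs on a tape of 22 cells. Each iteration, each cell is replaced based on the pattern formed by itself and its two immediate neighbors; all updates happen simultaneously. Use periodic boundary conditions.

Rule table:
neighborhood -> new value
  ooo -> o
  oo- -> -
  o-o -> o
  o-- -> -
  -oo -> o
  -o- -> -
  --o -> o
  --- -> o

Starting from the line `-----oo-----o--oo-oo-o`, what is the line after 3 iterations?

oooo--oooo--oo-oo-o--o

-ooooo--oooo--oo-oo-o-
ooooo--oooo--oo-oo-o--
oooo--oooo--oo-oo-o--o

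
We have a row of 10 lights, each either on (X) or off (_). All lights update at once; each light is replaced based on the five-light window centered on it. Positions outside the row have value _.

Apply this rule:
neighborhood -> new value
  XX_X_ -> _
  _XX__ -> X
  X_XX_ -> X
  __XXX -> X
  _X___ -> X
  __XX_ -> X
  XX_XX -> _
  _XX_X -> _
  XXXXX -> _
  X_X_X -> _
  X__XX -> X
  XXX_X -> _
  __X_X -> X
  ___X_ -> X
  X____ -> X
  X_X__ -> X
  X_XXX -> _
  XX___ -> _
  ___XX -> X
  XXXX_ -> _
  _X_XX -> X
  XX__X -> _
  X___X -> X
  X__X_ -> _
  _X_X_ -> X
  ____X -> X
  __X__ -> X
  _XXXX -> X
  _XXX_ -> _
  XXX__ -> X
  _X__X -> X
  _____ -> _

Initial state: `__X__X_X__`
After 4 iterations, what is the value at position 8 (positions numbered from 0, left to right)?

XXXX_XXXXX
XX____X__X
XX_XXXXX_X
X___X____X
position 8 holds _

_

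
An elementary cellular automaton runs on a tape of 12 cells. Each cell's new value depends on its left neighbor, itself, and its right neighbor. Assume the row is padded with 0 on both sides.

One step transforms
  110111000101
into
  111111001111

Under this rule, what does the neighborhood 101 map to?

1

At position 2 the neighborhood is 101; the next row has 1 there.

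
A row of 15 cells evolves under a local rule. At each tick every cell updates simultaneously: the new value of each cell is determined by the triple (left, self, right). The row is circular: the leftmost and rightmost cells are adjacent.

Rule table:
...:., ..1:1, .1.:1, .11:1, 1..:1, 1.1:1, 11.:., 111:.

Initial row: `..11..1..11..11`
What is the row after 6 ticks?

111.111111.111.
1..11.....11..1
.111.1...11.111
11..111.11.11..
1.111..11.11.11
.11..111.11.11.

.11..111.11.11.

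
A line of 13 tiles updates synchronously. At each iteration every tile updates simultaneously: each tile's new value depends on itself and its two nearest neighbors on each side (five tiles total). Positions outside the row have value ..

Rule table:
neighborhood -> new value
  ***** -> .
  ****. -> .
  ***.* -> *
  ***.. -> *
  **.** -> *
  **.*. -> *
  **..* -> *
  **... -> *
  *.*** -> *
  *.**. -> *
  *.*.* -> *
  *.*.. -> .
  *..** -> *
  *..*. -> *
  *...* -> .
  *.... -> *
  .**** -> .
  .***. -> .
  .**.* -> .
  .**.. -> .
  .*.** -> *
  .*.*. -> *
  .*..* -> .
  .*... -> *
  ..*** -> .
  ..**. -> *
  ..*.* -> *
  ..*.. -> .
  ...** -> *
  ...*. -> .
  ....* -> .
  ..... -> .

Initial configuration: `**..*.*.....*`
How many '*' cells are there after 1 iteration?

*.****.**....
count of *: 7

7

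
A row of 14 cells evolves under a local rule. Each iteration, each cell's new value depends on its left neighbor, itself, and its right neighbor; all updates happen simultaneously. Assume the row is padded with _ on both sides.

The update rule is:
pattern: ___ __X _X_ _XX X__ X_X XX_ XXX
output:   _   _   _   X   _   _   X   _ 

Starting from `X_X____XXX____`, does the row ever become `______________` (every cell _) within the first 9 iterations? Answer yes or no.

_______X_X____
______________
all cells are _ at iteration 2

yes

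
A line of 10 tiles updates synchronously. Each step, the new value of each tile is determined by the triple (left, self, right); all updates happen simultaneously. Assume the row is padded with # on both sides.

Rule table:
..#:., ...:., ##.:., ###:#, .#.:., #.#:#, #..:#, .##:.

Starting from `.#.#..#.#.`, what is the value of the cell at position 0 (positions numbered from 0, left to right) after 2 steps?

#.#.#..#.#
.#.#.#..#.
position 0 holds .

.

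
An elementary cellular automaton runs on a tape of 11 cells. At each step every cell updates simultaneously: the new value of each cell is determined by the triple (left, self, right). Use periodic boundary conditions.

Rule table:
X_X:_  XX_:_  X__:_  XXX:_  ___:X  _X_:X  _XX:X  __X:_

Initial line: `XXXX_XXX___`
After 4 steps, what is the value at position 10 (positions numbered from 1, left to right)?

X

X____X___X_
X_XX_X_X_X_
X_X__X_X_X_
X_X__X_X_X_
position 10 holds X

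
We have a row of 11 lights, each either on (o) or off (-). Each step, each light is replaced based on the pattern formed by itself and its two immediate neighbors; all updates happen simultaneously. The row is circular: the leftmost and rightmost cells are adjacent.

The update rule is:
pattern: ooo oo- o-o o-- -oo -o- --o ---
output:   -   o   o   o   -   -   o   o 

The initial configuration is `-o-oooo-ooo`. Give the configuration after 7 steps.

o--oo--oo-o

step 1: o-o---oo--o
step 2: oo-ooo-ooo-
step 3: -oo--oo--oo
step 4: o-ooo-ooo-o
step 5: oo--oo--oo-
step 6: -ooo-ooo-oo
step 7: o--oo--oo-o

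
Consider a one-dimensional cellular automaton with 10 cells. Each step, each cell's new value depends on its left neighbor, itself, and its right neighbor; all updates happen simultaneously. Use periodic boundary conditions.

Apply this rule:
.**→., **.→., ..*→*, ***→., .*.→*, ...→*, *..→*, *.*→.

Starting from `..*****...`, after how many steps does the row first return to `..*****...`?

**.....***
..*****...

2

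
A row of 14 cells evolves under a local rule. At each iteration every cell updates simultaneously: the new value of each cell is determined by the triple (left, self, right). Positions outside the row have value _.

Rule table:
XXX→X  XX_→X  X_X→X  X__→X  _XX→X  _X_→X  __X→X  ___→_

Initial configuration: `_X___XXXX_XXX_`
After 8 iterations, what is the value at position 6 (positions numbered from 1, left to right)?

X

iteration 1: XXX_XXXXXXXXXX
iteration 2: XXXXXXXXXXXXXX
iteration 3: XXXXXXXXXXXXXX  (fixed point — unchanged through iteration 8)
position 6 holds X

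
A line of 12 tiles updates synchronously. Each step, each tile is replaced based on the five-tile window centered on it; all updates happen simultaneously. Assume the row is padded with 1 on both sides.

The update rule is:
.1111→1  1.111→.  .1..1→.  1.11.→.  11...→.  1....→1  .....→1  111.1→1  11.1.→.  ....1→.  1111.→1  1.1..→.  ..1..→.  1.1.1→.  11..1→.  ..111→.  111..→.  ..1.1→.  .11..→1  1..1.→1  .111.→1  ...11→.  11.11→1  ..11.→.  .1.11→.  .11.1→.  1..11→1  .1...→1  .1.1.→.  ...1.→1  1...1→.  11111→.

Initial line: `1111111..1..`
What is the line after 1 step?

.....1..1..1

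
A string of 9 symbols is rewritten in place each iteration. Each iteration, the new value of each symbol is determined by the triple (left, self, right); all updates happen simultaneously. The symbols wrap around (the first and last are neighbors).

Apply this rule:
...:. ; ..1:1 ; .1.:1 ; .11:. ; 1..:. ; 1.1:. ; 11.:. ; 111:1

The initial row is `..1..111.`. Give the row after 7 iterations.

.11.1.1..
1...1.1..
1..11.1.1
..1...1..
.11..11..
1...1....
1..11...1

1..11...1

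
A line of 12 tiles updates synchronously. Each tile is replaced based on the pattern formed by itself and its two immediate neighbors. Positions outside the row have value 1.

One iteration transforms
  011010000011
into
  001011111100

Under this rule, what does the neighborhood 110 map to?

At position 2 the neighborhood is 110; the next row has 1 there.

1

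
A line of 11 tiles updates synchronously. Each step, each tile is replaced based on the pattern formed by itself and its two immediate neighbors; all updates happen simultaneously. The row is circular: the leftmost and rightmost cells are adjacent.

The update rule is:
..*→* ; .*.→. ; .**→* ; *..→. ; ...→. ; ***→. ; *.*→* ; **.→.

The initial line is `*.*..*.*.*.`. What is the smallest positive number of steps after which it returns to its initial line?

.*..*.*.*.*
*..*.*.*.*.
..*.*.*.*.*
.*.*.*.*.*.
*.*.*.*.*..
.*.*.*.*..*
*.*.*.*..*.
.*.*.*..*.*
*.*.*..*.*.
.*.*..*.*.*
*.*..*.*.*.

11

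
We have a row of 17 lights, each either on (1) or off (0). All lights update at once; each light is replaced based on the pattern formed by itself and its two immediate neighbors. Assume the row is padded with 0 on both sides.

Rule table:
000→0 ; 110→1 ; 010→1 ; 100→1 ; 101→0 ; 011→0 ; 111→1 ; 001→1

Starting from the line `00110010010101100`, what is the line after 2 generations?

11001111110111011

generation 1: 01011111110100110
generation 2: 11001111110111011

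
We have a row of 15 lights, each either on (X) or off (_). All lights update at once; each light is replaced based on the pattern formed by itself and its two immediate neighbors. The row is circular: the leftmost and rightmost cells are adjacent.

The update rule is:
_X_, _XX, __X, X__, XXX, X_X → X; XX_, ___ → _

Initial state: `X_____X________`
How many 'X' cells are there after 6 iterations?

12

iteration 1: XX___XXX______X
iteration 2: X_X_XXX_X____XX
iteration 3: _XXXXX_XXX__XXX
iteration 4: XXXXX_XXX_XXXX_
iteration 5: XXXX_XXX_XXXX_X
iteration 6: XXX_XXX_XXXX_XX
count of X: 12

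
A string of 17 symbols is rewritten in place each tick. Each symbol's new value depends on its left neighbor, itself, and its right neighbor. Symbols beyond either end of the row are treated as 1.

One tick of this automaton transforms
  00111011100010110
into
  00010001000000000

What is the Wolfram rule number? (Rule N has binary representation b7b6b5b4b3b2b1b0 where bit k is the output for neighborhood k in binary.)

position 3: 111 → 1  (bit 7 = 1)
position 4: 110 → 0  (bit 6 = 0)
position 5: 101 → 0  (bit 5 = 0)
position 0: 100 → 0  (bit 4 = 0)
position 2: 011 → 0  (bit 3 = 0)
position 12: 010 → 0  (bit 2 = 0)
position 1: 001 → 0  (bit 1 = 0)
position 10: 000 → 0  (bit 0 = 0)
bits b7..b0 = 10000000 = 128

128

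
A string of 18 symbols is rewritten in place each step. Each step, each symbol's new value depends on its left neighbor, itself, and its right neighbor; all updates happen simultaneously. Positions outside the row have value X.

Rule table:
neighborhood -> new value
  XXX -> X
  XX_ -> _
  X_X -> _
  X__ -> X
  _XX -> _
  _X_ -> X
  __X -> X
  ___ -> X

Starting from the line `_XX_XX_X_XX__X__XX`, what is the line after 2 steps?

XXXXXXXXXXX_XXX___

_______X___XXXXX_X
XXXXXXXXXXX_XXX___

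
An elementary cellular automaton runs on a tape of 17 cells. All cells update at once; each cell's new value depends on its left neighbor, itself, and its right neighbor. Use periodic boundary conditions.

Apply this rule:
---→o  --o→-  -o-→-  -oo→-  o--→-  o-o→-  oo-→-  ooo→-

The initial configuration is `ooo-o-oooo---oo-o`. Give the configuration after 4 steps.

step 1: -----------o-----
step 2: oooooooooo---oooo
step 3: -----------o-----  (repeats step 1; period 2)
step 4: oooooooooo---oooo

oooooooooo---oooo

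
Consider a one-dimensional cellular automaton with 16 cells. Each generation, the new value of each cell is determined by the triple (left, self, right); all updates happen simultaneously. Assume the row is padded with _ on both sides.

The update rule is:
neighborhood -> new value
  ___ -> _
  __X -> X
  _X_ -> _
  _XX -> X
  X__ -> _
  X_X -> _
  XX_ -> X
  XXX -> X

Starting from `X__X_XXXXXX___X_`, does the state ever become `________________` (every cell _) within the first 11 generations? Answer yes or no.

__X__XXXXXX__X__
_X__XXXXXXX_X___
X__XXXXXXXX_____
__XXXXXXXXX_____
_XXXXXXXXXX_____
XXXXXXXXXXX_____
XXXXXXXXXXX_____  (fixed point — unchanged through generation 11)
generation 11 is XXXXXXXXXXX_____, still not uniform _

no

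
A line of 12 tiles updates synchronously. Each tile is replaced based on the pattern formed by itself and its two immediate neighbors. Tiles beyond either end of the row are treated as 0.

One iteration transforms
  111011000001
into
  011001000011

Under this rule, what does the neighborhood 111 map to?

1

At position 1 the neighborhood is 111; the next row has 1 there.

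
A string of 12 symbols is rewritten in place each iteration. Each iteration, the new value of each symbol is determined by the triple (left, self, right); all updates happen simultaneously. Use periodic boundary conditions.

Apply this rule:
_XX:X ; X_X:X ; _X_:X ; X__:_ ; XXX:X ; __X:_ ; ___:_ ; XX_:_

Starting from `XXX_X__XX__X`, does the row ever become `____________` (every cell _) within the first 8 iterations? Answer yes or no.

XX_XX__X___X
X_XX___X___X
_XX____X___X
XX_____X___X
X______X___X
_______X___X
_______X___X  (fixed point — unchanged through iteration 8)
iteration 8 is _______X___X, still not uniform _

no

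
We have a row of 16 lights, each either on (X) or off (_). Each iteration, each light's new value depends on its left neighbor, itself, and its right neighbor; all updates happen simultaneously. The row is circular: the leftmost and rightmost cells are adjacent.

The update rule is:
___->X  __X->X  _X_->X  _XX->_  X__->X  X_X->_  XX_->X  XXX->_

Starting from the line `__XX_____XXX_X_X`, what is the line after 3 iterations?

XXXXXXXX___X_XXX

XX_XXXXXX__X_X_X
_X______XXXX_X__
XXXXXXXX___X_XXX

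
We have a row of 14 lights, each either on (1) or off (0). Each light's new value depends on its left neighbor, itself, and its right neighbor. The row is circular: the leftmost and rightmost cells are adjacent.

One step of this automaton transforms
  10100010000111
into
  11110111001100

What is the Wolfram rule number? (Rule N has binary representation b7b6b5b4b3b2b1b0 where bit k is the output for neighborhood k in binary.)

126

position 12: 111 → 0  (bit 7 = 0)
position 0: 110 → 1  (bit 6 = 1)
position 1: 101 → 1  (bit 5 = 1)
position 3: 100 → 1  (bit 4 = 1)
position 11: 011 → 1  (bit 3 = 1)
position 2: 010 → 1  (bit 2 = 1)
position 5: 001 → 1  (bit 1 = 1)
position 4: 000 → 0  (bit 0 = 0)
bits b7..b0 = 01111110 = 126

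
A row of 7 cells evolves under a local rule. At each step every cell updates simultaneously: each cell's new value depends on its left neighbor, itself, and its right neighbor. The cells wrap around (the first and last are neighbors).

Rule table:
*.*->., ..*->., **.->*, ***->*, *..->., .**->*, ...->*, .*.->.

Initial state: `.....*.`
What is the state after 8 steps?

****...
****.*.
****...  (repeats step 1; period 2)
step 8: ****.*.

****.*.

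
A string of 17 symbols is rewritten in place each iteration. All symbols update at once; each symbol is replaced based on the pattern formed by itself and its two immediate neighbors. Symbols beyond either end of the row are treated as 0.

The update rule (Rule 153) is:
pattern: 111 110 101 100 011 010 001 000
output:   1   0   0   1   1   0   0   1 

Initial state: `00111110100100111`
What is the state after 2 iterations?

00111011001000101

10111100010010110
00111011001000101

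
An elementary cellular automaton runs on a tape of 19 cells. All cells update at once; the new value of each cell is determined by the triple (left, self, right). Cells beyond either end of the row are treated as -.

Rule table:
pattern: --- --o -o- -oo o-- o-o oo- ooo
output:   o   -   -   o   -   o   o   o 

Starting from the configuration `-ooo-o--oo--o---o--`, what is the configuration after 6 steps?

step 1: -oooo---oo----o---o
step 2: -oooo-o-oo-oo---o--
step 3: -ooooo-oooooo-o---o
step 4: -ooooooooooooo--o--
step 5: -ooooooooooooo----o
step 6: -ooooooooooooo-oo--

-ooooooooooooo-oo--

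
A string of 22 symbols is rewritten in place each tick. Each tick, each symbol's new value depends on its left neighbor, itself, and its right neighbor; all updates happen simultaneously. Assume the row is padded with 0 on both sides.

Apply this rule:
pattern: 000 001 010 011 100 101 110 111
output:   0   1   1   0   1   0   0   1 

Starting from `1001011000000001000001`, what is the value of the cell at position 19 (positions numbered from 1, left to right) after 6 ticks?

tick 1: 1111000100000011100011
tick 2: 0110101110000101010100
tick 3: 1000100101001101010110
tick 4: 1101111101110001010001
tick 5: 0000111000101011011011
tick 6: 0001010101101000000000
position 19 holds 0

0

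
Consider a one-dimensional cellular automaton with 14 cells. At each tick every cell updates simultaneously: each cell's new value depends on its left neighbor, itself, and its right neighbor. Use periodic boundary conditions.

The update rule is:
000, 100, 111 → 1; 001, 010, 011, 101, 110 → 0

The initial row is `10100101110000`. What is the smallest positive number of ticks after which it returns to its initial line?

00010000101110
11001110000101
10100101110000

3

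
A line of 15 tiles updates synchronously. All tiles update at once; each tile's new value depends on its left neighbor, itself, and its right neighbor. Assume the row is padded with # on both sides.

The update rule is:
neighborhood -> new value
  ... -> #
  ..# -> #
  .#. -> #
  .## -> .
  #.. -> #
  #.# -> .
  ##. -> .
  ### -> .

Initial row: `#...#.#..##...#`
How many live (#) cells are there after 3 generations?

.####.###..###.
.........##....
#########..####
count of #: 13

13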